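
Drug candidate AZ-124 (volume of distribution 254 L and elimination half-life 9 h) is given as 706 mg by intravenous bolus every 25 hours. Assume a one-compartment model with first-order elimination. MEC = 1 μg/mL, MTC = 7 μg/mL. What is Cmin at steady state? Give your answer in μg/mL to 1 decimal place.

0.5 μg/mL

Over one 25-h interval, 25/9 ≈ 2.7778 half-lives elapse, leaving f ≈ 0.1458 of each dose.
Accumulation ratio R = 1/(1 − f) ≈ 1/0.8542 ≈ 1.1707.
Single-dose peak C₀ = D/Vd = 706/254 ≈ 2.780 μg/mL.
Steady-state peak Cmax,ss = C₀·R ≈ 2.780 × 1.1707 ≈ 3.255 μg/mL.
One interval later, Cmin,ss = Cmax,ss·e^(−kτ) ≈ 3.255 × 0.1458 ≈ 0.475 μg/mL.
Trough 0.5 μg/mL vs MEC 1 μg/mL: subtherapeutic.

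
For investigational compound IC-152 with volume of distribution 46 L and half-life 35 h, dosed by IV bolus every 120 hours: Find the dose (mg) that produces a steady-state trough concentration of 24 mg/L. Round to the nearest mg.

10783 mg

τ/t½ = 120/35 ≈ 3.4286, so f = (1/2)^(120/35) ≈ 0.092875.
Cmin,ss = (D/Vd)·f/(1−f), so D = Cmin,ss·Vd·(1−f)/f.
D = 24 × 46 × (1−f)/f ≈ 24 × 46 × 9.76716 ≈ 10782.94 mg.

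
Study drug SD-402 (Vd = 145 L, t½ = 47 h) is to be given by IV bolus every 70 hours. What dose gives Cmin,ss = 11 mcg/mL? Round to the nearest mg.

τ/t½ = 70/47 ≈ 1.4894, so f = (1/2)^(70/47) ≈ 0.356170.
Cmin,ss = (D/Vd)·f/(1−f), so D = Cmin,ss·Vd·(1−f)/f.
D = 11 × 145 × (1−f)/f ≈ 11 × 145 × 1.80765 ≈ 2883.20 mg.

2883 mg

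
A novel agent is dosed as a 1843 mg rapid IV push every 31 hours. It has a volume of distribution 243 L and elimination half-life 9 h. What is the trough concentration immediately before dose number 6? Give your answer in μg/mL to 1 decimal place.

0.8 μg/mL

f = (1/2)^(τ/t½) = (1/2)^(31/9) ≈ 0.0919.
C₀ = D/Vd = 1843/243 ≈ 7.584 μg/mL.
Before the 6th dose, 5 doses have been given. Superposition: Cmin = C₀·(f + f² + … + f^5).
≈ 7.584 × (0.0919 + 0.0084 + 0.0008 + 0.0001 + 0.0000) ≈ 7.584 × 0.1012 ≈ 0.768 μg/mL.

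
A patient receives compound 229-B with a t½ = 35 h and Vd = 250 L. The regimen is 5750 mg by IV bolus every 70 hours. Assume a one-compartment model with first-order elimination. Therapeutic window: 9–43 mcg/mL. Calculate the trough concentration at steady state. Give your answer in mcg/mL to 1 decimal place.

7.7 mcg/mL

τ = 70 h = 2 half-lives, so f = (1/2)^2 = 0.25.
Accumulation ratio R = 1/(1 − f) = 1/0.75 = 4/3.
Single-dose peak C₀ = D/Vd = 5750/250 = 23 mcg/mL.
Steady-state peak Cmax,ss = C₀·R = 23 × 4/3 ≈ 30.667 mcg/mL.
Steady-state trough Cmin,ss = Cmax,ss·f ≈ 30.667 × 0.25 ≈ 7.667 mcg/mL.
Trough 7.7 mcg/mL vs MEC 9 mcg/mL: subtherapeutic.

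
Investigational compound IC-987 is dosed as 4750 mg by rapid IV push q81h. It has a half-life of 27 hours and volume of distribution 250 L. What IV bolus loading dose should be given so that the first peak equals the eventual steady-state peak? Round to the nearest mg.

f = (1/2)^(81/27) ≈ 0.125000; accumulation ratio R = 1/(1−f) ≈ 1.14286.
Loading dose to hit Cmax,ss on first dose: D_load = D_maint·R ≈ 4750 × 1.14286 ≈ 5428.59 mg.

5429 mg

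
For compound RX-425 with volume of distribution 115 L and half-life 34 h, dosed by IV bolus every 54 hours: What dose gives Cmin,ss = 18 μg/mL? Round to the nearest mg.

τ/t½ = 54/34 ≈ 1.5882, so f = (1/2)^(54/34) ≈ 0.332578.
Cmin,ss = (D/Vd)·f/(1−f), so D = Cmin,ss·Vd·(1−f)/f.
D = 18 × 115 × (1−f)/f ≈ 18 × 115 × 2.00681 ≈ 4154.10 mg.

4154 mg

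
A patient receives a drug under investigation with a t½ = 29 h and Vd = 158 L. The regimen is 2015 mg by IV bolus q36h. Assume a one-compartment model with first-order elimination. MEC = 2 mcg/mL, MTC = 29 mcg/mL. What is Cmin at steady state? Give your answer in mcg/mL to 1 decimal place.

Over one 36-h interval, 36/29 ≈ 1.2414 half-lives elapse, leaving f ≈ 0.4230 of each dose.
Each bolus raises the concentration by D/Vd = 2015/158 ≈ 12.753 mcg/mL.
Steady-state trough Cmin,ss = C₀·f/(1−f) ≈ 12.753 × 0.4230/0.5770 ≈ 9.349 mcg/mL.
Trough 9.3 mcg/mL vs MEC 2 mcg/mL: adequate.

9.3 mcg/mL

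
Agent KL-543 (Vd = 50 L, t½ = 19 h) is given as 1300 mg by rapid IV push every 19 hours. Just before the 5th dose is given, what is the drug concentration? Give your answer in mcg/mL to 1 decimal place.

f = (1/2)^(τ/t½) = (1/2)^(19/19) ≈ 0.5000.
C₀ = D/Vd = 1300/50 ≈ 26.000 mcg/mL.
Before the 5th dose, 4 doses have been given. Superposition: Cmin = C₀·(f + f² + … + f^4).
≈ 26.000 × (0.5000 + 0.2500 + 0.1250 + 0.0625) ≈ 26.000 × 0.9375 ≈ 24.375 mcg/mL.

24.4 mcg/mL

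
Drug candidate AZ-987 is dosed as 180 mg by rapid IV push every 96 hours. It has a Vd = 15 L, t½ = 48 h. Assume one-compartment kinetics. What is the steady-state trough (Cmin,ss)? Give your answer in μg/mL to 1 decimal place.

4.0 μg/mL

The dosing interval is 2 half-lives, so f = 2^(−2) = 0.25.
At steady state, R = 1/(1 − 0.25) = 4/3.
Single-dose peak C₀ = D/Vd = 180/15 = 12 μg/mL.
Steady-state peak Cmax,ss = C₀·R = 12 × 4/3 ≈ 16.000 μg/mL.
Steady-state trough Cmin,ss = Cmax,ss·f ≈ 16.000 × 0.25 ≈ 4.000 μg/mL.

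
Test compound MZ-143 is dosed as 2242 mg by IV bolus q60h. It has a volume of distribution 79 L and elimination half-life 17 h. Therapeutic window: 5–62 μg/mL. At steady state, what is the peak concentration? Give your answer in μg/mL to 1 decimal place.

31.1 μg/mL

k = ln2/t½ = ln2/17 ≈ 0.040773 h⁻¹; fraction remaining f = e^(−kτ) = e^(−0.040773×60) ≈ 0.0866.
At steady state, accumulation factor R = 1/(1 − e^(−kτ)) ≈ 1.0948.
Each bolus raises the concentration by D/Vd = 2242/79 ≈ 28.380 μg/mL.
Steady-state peak Cmax,ss = C₀·R ≈ 28.380 × 1.0948 ≈ 31.070 μg/mL.
Peak 31.1 μg/mL vs MTC 62 μg/mL: below toxic threshold.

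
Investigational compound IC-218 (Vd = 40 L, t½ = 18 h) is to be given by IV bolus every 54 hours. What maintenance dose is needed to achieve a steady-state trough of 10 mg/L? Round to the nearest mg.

τ/t½ = 54/18 ≈ 3, so f = (1/2)^(54/18) ≈ 0.125000.
Cmin,ss = (D/Vd)·f/(1−f), so D = Cmin,ss·Vd·(1−f)/f.
D = 10 × 40 × (1−f)/f ≈ 10 × 40 × 7.00000 ≈ 2800.00 mg.

2800 mg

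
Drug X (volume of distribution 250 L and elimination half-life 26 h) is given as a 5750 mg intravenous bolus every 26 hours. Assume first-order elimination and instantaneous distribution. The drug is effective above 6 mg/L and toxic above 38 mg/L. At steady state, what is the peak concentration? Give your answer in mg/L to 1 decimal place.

46.0 mg/L

τ = 26 h = 1 half-life, so f = (1/2)^1 = 0.5.
Accumulation ratio R = 1/(1 − f) = 1/0.5 = 2/1.
Single-dose peak C₀ = D/Vd = 5750/250 = 23 mg/L.
Steady-state peak Cmax,ss = C₀·R = 23 × 2/1 ≈ 46.000 mg/L.
Peak 46.0 mg/L vs MTC 38 mg/L: exceeds toxic threshold.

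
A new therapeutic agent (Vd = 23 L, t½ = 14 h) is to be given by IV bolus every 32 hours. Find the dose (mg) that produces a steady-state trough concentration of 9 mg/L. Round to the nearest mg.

802 mg

τ/t½ = 32/14 ≈ 2.2857, so f = (1/2)^(32/14) ≈ 0.205084.
Cmin,ss = (D/Vd)·f/(1−f), so D = Cmin,ss·Vd·(1−f)/f.
D = 9 × 23 × (1−f)/f ≈ 9 × 23 × 3.87605 ≈ 802.34 mg.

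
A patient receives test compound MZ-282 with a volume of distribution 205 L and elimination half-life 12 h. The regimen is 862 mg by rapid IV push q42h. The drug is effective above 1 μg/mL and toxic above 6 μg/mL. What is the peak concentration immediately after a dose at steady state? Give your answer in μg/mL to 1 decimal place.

4.6 μg/mL

k = ln2/t½ = ln2/12 ≈ 0.057762 h⁻¹; fraction remaining f = e^(−kτ) = e^(−0.057762×42) ≈ 0.0884.
At steady state, accumulation factor R = 1/(1 − e^(−kτ)) ≈ 1.0970.
Single-dose peak C₀ = D/Vd = 862/205 ≈ 4.205 μg/mL.
Cmax,ss = C₀/(1 − f) ≈ 4.205/0.9116 ≈ 4.613 μg/mL.
Peak 4.6 μg/mL vs MTC 6 μg/mL: below toxic threshold.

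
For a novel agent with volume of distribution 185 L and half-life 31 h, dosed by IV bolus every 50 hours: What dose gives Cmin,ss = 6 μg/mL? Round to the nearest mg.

2285 mg

τ/t½ = 50/31 ≈ 1.6129, so f = (1/2)^(50/31) ≈ 0.326940.
Cmin,ss = (D/Vd)·f/(1−f), so D = Cmin,ss·Vd·(1−f)/f.
D = 6 × 185 × (1−f)/f ≈ 6 × 185 × 2.05867 ≈ 2285.12 mg.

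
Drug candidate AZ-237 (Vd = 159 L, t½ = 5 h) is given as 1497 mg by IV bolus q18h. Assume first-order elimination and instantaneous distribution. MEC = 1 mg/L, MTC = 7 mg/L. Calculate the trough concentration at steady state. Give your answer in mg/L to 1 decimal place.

0.8 mg/L

τ/t½ = 18/5 ≈ 3.6, so fraction remaining f = (1/2)^(18/5) ≈ 0.0825.
Accumulation ratio R = 1/(1 − f) ≈ 1/0.9175 ≈ 1.0899.
Each bolus raises the concentration by D/Vd = 1497/159 ≈ 9.415 mg/L.
Cmax,ss = C₀/(1 − f) ≈ 9.415/0.9175 ≈ 10.262 mg/L.
One interval later, Cmin,ss = Cmax,ss·e^(−kτ) ≈ 10.262 × 0.0825 ≈ 0.847 mg/L.
Trough 0.8 mg/L vs MEC 1 mg/L: subtherapeutic.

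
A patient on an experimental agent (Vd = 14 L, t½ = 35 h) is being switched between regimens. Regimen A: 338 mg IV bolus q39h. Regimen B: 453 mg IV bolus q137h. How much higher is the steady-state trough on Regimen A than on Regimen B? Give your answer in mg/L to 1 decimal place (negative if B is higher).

18.4 mg/L

Regimen A: f = (1/2)^(39/35) ≈ 0.4619; Cmin,ss = (338/14)·f/(1−f) ≈ 20.724 mg/L.
Regimen B: f = (1/2)^(137/35) ≈ 0.0663; Cmin,ss = (453/14)·f/(1−f) ≈ 2.298 mg/L.
Difference ≈ 20.724 − 2.298 ≈ 18.426 mg/L.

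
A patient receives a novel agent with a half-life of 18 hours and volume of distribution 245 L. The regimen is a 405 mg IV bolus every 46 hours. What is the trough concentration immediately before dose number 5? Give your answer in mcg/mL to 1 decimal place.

f = (1/2)^(τ/t½) = (1/2)^(46/18) ≈ 0.1701.
C₀ = D/Vd = 405/245 ≈ 1.653 mcg/mL.
Before the 5th dose, 4 doses have been given. Superposition: Cmin = C₀·(f + f² + … + f^4).
≈ 1.653 × (0.1701 + 0.0289 + 0.0049 + 0.0008) ≈ 1.653 × 0.2047 ≈ 0.338 mcg/mL.

0.3 mcg/mL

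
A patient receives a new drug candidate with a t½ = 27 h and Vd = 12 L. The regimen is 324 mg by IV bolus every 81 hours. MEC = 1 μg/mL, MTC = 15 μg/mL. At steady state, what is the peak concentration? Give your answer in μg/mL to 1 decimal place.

τ = 81 h = 3 half-lives, so f = (1/2)^3 = 0.125.
Accumulation ratio R = 1/(1 − f) = 1/0.875 = 8/7.
Single-dose peak C₀ = D/Vd = 324/12 = 27 μg/mL.
Steady-state peak Cmax,ss = C₀·R = 27 × 8/7 ≈ 30.857 μg/mL.
Peak 30.9 μg/mL vs MTC 15 μg/mL: exceeds toxic threshold.

30.9 μg/mL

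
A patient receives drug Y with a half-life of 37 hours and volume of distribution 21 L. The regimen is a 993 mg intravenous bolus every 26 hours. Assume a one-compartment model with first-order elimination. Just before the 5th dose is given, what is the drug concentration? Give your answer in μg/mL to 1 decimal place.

64.6 μg/mL

f = (1/2)^(τ/t½) = (1/2)^(26/37) ≈ 0.6144.
C₀ = D/Vd = 993/21 ≈ 47.286 μg/mL.
Before the 5th dose, 4 doses have been given. Superposition: Cmin = C₀·(f + f² + … + f^4).
≈ 47.286 × (0.6144 + 0.3775 + 0.2319 + 0.1425) ≈ 47.286 × 1.3663 ≈ 64.607 μg/mL.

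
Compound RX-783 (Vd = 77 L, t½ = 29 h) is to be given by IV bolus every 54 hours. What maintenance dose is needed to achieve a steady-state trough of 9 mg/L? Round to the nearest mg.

1826 mg

τ/t½ = 54/29 ≈ 1.8621, so f = (1/2)^(54/29) ≈ 0.275082.
Cmin,ss = (D/Vd)·f/(1−f), so D = Cmin,ss·Vd·(1−f)/f.
D = 9 × 77 × (1−f)/f ≈ 9 × 77 × 2.63528 ≈ 1826.25 mg.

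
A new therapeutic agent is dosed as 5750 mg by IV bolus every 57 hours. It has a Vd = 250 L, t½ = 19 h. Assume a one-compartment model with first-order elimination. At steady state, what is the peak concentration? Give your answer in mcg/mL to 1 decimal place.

The dosing interval is 3 half-lives, so f = 2^(−3) = 0.125.
At steady state, R = 1/(1 − 0.125) = 8/7.
Single-dose peak C₀ = D/Vd = 5750/250 = 23 mcg/mL.
Steady-state peak Cmax,ss = C₀·R = 23 × 8/7 ≈ 26.286 mcg/mL.

26.3 mcg/mL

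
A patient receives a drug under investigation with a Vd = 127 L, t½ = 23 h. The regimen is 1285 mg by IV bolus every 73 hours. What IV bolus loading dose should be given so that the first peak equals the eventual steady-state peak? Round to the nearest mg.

f = (1/2)^(73/23) ≈ 0.110804; accumulation ratio R = 1/(1−f) ≈ 1.12461.
Loading dose to hit Cmax,ss on first dose: D_load = D_maint·R ≈ 1285 × 1.12461 ≈ 1445.12 mg.

1445 mg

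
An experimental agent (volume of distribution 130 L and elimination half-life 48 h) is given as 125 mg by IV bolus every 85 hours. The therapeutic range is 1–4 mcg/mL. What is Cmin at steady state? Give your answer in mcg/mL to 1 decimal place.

k = ln2/t½ = ln2/48 ≈ 0.014441 h⁻¹; fraction remaining f = e^(−kτ) = e^(−0.014441×85) ≈ 0.2930.
At steady state, accumulation factor R = 1/(1 − e^(−kτ)) ≈ 1.4144.
Single-dose peak C₀ = D/Vd = 125/130 ≈ 0.962 mcg/mL.
Cmax,ss = C₀/(1 − f) ≈ 0.962/0.7070 ≈ 1.361 mcg/mL.
One interval later, Cmin,ss = Cmax,ss·e^(−kτ) ≈ 1.361 × 0.2930 ≈ 0.399 mcg/mL.
Trough 0.4 mcg/mL vs MEC 1 mcg/mL: subtherapeutic.

0.4 mcg/mL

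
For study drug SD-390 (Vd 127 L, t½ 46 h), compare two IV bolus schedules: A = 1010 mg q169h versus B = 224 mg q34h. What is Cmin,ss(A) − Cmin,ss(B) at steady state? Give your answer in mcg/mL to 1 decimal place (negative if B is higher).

-2.0 mcg/mL

Regimen A: f = (1/2)^(169/46) ≈ 0.0784; Cmin,ss = (1010/127)·f/(1−f) ≈ 0.677 mcg/mL.
Regimen B: f = (1/2)^(34/46) ≈ 0.5991; Cmin,ss = (224/127)·f/(1−f) ≈ 2.636 mcg/mL.
Difference ≈ 0.677 − 2.636 ≈ -1.959 mcg/mL.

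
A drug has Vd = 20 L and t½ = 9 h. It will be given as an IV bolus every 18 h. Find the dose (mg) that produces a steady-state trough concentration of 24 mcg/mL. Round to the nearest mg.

τ/t½ = 18/9 ≈ 2, so f = (1/2)^(18/9) ≈ 0.250000.
Cmin,ss = (D/Vd)·f/(1−f), so D = Cmin,ss·Vd·(1−f)/f.
D = 24 × 20 × (1−f)/f ≈ 24 × 20 × 3.00000 ≈ 1440.00 mg.

1440 mg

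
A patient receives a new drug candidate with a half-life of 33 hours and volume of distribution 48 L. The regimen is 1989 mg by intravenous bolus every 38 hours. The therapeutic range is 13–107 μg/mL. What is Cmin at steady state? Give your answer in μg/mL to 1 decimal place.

33.9 μg/mL

Over one 38-h interval, 38/33 ≈ 1.1515 half-lives elapse, leaving f ≈ 0.4502 of each dose.
At steady state, accumulation factor R = 1/(1 − e^(−kτ)) ≈ 1.8188.
Single-dose peak C₀ = D/Vd = 1989/48 ≈ 41.438 μg/mL.
Cmax,ss = C₀/(1 − f) ≈ 41.438/0.5498 ≈ 75.369 μg/mL.
One interval later, Cmin,ss = Cmax,ss·e^(−kτ) ≈ 75.369 × 0.4502 ≈ 33.931 μg/mL.
Trough 33.9 μg/mL vs MEC 13 μg/mL: adequate.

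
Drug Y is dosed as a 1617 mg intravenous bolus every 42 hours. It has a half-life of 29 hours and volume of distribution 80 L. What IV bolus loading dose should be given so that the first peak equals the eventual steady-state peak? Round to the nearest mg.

2552 mg

f = (1/2)^(42/29) ≈ 0.366459; accumulation ratio R = 1/(1−f) ≈ 1.57843.
Loading dose to hit Cmax,ss on first dose: D_load = D_maint·R ≈ 1617 × 1.57843 ≈ 2552.32 mg.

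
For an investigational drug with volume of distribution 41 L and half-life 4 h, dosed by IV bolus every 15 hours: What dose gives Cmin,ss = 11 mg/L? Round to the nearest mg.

τ/t½ = 15/4 ≈ 3.75, so f = (1/2)^(15/4) ≈ 0.074325.
Cmin,ss = (D/Vd)·f/(1−f), so D = Cmin,ss·Vd·(1−f)/f.
D = 11 × 41 × (1−f)/f ≈ 11 × 41 × 12.45442 ≈ 5616.94 mg.

5617 mg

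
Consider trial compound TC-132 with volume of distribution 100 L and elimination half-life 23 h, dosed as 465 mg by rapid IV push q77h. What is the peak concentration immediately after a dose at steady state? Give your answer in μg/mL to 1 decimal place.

k = ln2/t½ = ln2/23 ≈ 0.030137 h⁻¹; fraction remaining f = e^(−kτ) = e^(−0.030137×77) ≈ 0.0982.
At steady state, accumulation factor R = 1/(1 − e^(−kτ)) ≈ 1.1089.
Each bolus raises the concentration by D/Vd = 465/100 ≈ 4.650 μg/mL.
Cmax,ss = C₀/(1 − f) ≈ 4.650/0.9018 ≈ 5.156 μg/mL.

5.2 μg/mL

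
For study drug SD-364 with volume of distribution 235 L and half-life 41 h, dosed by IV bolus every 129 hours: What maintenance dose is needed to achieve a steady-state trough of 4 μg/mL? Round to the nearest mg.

7383 mg

τ/t½ = 129/41 ≈ 3.1463, so f = (1/2)^(129/41) ≈ 0.112942.
Cmin,ss = (D/Vd)·f/(1−f), so D = Cmin,ss·Vd·(1−f)/f.
D = 4 × 235 × (1−f)/f ≈ 4 × 235 × 7.85410 ≈ 7382.85 mg.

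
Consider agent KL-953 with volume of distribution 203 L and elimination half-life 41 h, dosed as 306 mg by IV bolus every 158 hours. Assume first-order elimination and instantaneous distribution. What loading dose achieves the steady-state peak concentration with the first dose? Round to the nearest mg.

f = (1/2)^(158/41) ≈ 0.069172; accumulation ratio R = 1/(1−f) ≈ 1.07431.
Loading dose to hit Cmax,ss on first dose: D_load = D_maint·R ≈ 306 × 1.07431 ≈ 328.74 mg.

329 mg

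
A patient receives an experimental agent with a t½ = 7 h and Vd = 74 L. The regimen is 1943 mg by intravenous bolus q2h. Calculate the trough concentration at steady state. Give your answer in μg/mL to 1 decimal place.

Over one 2-h interval, 2/7 ≈ 0.28571 half-lives elapse, leaving f ≈ 0.8203 of each dose.
At steady state, accumulation factor R = 1/(1 − e^(−kτ)) ≈ 5.5648.
Single-dose peak C₀ = D/Vd = 1943/74 ≈ 26.257 μg/mL.
Steady-state peak Cmax,ss = C₀·R ≈ 26.257 × 5.5648 ≈ 146.115 μg/mL.
Steady-state trough Cmin,ss = Cmax,ss·f ≈ 146.115 × 0.8203 ≈ 119.858 μg/mL.

119.9 μg/mL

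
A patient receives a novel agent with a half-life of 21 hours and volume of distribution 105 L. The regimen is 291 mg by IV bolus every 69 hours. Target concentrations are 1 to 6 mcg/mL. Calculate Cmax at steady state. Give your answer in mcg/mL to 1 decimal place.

τ/t½ = 69/21 ≈ 3.2857, so fraction remaining f = (1/2)^(69/21) ≈ 0.1025.
At steady state, accumulation factor R = 1/(1 − e^(−kτ)) ≈ 1.1142.
Each bolus raises the concentration by D/Vd = 291/105 ≈ 2.771 mcg/mL.
Steady-state peak Cmax,ss = C₀·R ≈ 2.771 × 1.1142 ≈ 3.087 mcg/mL.
Peak 3.1 mcg/mL vs MTC 6 mcg/mL: below toxic threshold.

3.1 mcg/mL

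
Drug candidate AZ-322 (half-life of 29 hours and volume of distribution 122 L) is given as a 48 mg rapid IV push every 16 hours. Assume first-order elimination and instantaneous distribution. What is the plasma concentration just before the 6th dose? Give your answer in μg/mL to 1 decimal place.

f = (1/2)^(τ/t½) = (1/2)^(16/29) ≈ 0.6822.
C₀ = D/Vd = 48/122 ≈ 0.393 μg/mL.
Before the 6th dose, 5 doses have been given. Superposition: Cmin = C₀·(f + f² + … + f^5).
≈ 0.393 × (0.6822 + 0.4654 + 0.3175 + 0.2166 + 0.1478) ≈ 0.393 × 1.8295 ≈ 0.719 μg/mL.

0.7 μg/mL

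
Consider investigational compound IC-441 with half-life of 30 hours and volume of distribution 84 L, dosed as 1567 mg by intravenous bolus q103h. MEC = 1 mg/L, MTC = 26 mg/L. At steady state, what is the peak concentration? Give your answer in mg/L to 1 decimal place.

k = ln2/t½ = ln2/30 ≈ 0.023105 h⁻¹; fraction remaining f = e^(−kτ) = e^(−0.023105×103) ≈ 0.0926.
At steady state, accumulation factor R = 1/(1 − e^(−kτ)) ≈ 1.1020.
Each bolus raises the concentration by D/Vd = 1567/84 ≈ 18.655 mg/L.
Steady-state peak Cmax,ss = C₀·R ≈ 18.655 × 1.1020 ≈ 20.558 mg/L.
Peak 20.6 mg/L vs MTC 26 mg/L: below toxic threshold.

20.6 mg/L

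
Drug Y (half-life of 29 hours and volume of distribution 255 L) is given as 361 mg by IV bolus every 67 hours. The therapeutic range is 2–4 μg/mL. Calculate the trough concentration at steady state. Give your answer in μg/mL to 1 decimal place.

0.4 μg/mL

Over one 67-h interval, 67/29 ≈ 2.3103 half-lives elapse, leaving f ≈ 0.2016 of each dose.
At steady state, accumulation factor R = 1/(1 − e^(−kτ)) ≈ 1.2525.
Each bolus raises the concentration by D/Vd = 361/255 ≈ 1.416 μg/mL.
Steady-state peak Cmax,ss = C₀·R ≈ 1.416 × 1.2525 ≈ 1.774 μg/mL.
One interval later, Cmin,ss = Cmax,ss·e^(−kτ) ≈ 1.774 × 0.2016 ≈ 0.358 μg/mL.
Trough 0.4 μg/mL vs MEC 2 μg/mL: subtherapeutic.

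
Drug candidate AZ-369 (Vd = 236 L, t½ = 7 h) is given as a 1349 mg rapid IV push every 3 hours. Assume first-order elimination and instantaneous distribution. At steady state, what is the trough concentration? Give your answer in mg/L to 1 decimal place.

Over one 3-h interval, 3/7 ≈ 0.42857 half-lives elapse, leaving f ≈ 0.7430 of each dose.
Single-dose peak C₀ = D/Vd = 1349/236 ≈ 5.716 mg/L.
Steady-state trough Cmin,ss = C₀·f/(1−f) ≈ 5.716 × 0.7430/0.2570 ≈ 16.525 mg/L.

16.5 mg/L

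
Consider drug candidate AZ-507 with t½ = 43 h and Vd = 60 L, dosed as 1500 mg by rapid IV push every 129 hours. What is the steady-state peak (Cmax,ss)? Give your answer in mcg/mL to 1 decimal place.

τ = 129 h = 3 half-lives, so f = (1/2)^3 = 0.125.
Accumulation ratio R = 1/(1 − f) = 1/0.875 = 8/7.
Single-dose peak C₀ = D/Vd = 1500/60 = 25 mcg/mL.
Steady-state peak Cmax,ss = C₀·R = 25 × 8/7 ≈ 28.571 mcg/mL.

28.6 mcg/mL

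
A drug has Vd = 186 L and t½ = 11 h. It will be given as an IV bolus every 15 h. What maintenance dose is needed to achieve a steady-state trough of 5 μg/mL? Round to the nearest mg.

1463 mg

τ/t½ = 15/11 ≈ 1.3636, so f = (1/2)^(15/11) ≈ 0.388602.
Cmin,ss = (D/Vd)·f/(1−f), so D = Cmin,ss·Vd·(1−f)/f.
D = 5 × 186 × (1−f)/f ≈ 5 × 186 × 1.57333 ≈ 1463.20 mg.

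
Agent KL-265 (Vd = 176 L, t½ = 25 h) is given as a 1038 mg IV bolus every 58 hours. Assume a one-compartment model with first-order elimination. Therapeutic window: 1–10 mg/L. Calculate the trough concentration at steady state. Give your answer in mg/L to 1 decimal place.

k = ln2/t½ = ln2/25 ≈ 0.027726 h⁻¹; fraction remaining f = e^(−kτ) = e^(−0.027726×58) ≈ 0.2003.
At steady state, accumulation factor R = 1/(1 − e^(−kτ)) ≈ 1.2505.
Each bolus raises the concentration by D/Vd = 1038/176 ≈ 5.898 mg/L.
Cmax,ss = C₀/(1 − f) ≈ 5.898/0.7997 ≈ 7.375 mg/L.
One interval later, Cmin,ss = Cmax,ss·e^(−kτ) ≈ 7.375 × 0.2003 ≈ 1.477 mg/L.
Trough 1.5 mg/L vs MEC 1 mg/L: adequate.

1.5 mg/L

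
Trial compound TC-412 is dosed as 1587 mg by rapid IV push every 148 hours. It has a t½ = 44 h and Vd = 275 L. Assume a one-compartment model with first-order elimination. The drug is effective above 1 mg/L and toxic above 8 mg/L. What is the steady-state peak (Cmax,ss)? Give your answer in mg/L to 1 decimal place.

6.4 mg/L

Over one 148-h interval, 148/44 ≈ 3.3636 half-lives elapse, leaving f ≈ 0.0972 of each dose.
Accumulation ratio R = 1/(1 − f) ≈ 1/0.9028 ≈ 1.1077.
Single-dose peak C₀ = D/Vd = 1587/275 ≈ 5.771 mg/L.
Steady-state peak Cmax,ss = C₀·R ≈ 5.771 × 1.1077 ≈ 6.393 mg/L.
Peak 6.4 mg/L vs MTC 8 mg/L: below toxic threshold.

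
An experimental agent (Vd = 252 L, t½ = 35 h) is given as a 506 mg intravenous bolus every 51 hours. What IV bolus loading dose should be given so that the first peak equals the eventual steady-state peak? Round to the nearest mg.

796 mg

f = (1/2)^(51/35) ≈ 0.364214; accumulation ratio R = 1/(1−f) ≈ 1.57286.
Loading dose to hit Cmax,ss on first dose: D_load = D_maint·R ≈ 506 × 1.57286 ≈ 795.87 mg.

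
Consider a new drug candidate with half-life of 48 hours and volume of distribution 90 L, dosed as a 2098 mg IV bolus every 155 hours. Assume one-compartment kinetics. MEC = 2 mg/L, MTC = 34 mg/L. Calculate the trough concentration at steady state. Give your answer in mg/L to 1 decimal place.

Over one 155-h interval, 155/48 ≈ 3.2292 half-lives elapse, leaving f ≈ 0.1066 of each dose.
At steady state, accumulation factor R = 1/(1 − e^(−kτ)) ≈ 1.1193.
Single-dose peak C₀ = D/Vd = 2098/90 ≈ 23.311 mg/L.
Steady-state peak Cmax,ss = C₀·R ≈ 23.311 × 1.1193 ≈ 26.092 mg/L.
Steady-state trough Cmin,ss = Cmax,ss·f ≈ 26.092 × 0.1066 ≈ 2.781 mg/L.
Trough 2.8 mg/L vs MEC 2 mg/L: adequate.

2.8 mg/L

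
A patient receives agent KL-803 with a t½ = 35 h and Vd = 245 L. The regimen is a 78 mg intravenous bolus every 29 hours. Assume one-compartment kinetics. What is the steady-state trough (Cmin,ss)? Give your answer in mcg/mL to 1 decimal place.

τ/t½ = 29/35 ≈ 0.82857, so fraction remaining f = (1/2)^(29/35) ≈ 0.5631.
At steady state, accumulation factor R = 1/(1 − e^(−kτ)) ≈ 2.2889.
Single-dose peak C₀ = D/Vd = 78/245 ≈ 0.318 mcg/mL.
Steady-state peak Cmax,ss = C₀·R ≈ 0.318 × 2.2889 ≈ 0.728 mcg/mL.
Steady-state trough Cmin,ss = Cmax,ss·f ≈ 0.728 × 0.5631 ≈ 0.410 mcg/mL.

0.4 mcg/mL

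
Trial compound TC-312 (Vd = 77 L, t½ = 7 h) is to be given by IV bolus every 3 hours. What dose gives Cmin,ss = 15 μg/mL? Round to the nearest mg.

τ/t½ = 3/7 ≈ 0.42857, so f = (1/2)^(3/7) ≈ 0.742997.
Cmin,ss = (D/Vd)·f/(1−f), so D = Cmin,ss·Vd·(1−f)/f.
D = 15 × 77 × (1−f)/f ≈ 15 × 77 × 0.34590 ≈ 399.51 mg.

400 mg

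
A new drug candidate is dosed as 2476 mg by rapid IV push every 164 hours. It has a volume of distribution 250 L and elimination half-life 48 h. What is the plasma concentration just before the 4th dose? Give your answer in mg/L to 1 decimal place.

1.0 mg/L

f = (1/2)^(τ/t½) = (1/2)^(164/48) ≈ 0.0936.
C₀ = D/Vd = 2476/250 ≈ 9.904 mg/L.
Before the 4th dose, 3 doses have been given. Superposition: Cmin = C₀·(f + f² + … + f^3).
≈ 9.904 × (0.0936 + 0.0088 + 0.0008) ≈ 9.904 × 0.1032 ≈ 1.022 mg/L.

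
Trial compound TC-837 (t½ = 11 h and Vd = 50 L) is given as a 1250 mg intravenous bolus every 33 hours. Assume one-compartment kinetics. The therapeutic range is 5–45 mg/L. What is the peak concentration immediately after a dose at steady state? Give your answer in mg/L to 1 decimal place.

The dosing interval is 3 half-lives, so f = 2^(−3) = 0.125.
At steady state, R = 1/(1 − 0.125) = 8/7.
Single-dose peak C₀ = D/Vd = 1250/50 = 25 mg/L.
Steady-state peak Cmax,ss = C₀·R = 25 × 8/7 ≈ 28.571 mg/L.
Peak 28.6 mg/L vs MTC 45 mg/L: below toxic threshold.

28.6 mg/L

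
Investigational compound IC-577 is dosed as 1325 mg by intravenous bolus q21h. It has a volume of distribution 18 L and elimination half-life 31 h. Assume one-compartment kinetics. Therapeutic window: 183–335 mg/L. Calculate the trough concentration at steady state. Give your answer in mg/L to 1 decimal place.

k = ln2/t½ = ln2/31 ≈ 0.022360 h⁻¹; fraction remaining f = e^(−kτ) = e^(−0.022360×21) ≈ 0.6253.
Accumulation ratio R = 1/(1 − f) ≈ 1/0.3747 ≈ 2.6688.
Each bolus raises the concentration by D/Vd = 1325/18 ≈ 73.611 mg/L.
Steady-state peak Cmax,ss = C₀·R ≈ 73.611 × 2.6688 ≈ 196.453 mg/L.
Steady-state trough Cmin,ss = Cmax,ss·f ≈ 196.453 × 0.6253 ≈ 122.842 mg/L.
Trough 122.8 mg/L vs MEC 183 mg/L: subtherapeutic.

122.8 mg/L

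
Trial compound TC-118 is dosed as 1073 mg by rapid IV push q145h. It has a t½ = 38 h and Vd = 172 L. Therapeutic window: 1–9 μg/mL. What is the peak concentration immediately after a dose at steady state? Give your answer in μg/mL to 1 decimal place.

6.7 μg/mL

Over one 145-h interval, 145/38 ≈ 3.8158 half-lives elapse, leaving f ≈ 0.0710 of each dose.
At steady state, accumulation factor R = 1/(1 − e^(−kτ)) ≈ 1.0764.
Each bolus raises the concentration by D/Vd = 1073/172 ≈ 6.238 μg/mL.
Steady-state peak Cmax,ss = C₀·R ≈ 6.238 × 1.0764 ≈ 6.715 μg/mL.
Peak 6.7 μg/mL vs MTC 9 μg/mL: below toxic threshold.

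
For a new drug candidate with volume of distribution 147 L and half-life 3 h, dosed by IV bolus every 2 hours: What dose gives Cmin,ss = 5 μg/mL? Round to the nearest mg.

τ/t½ = 2/3 ≈ 0.66667, so f = (1/2)^(2/3) ≈ 0.629961.
Cmin,ss = (D/Vd)·f/(1−f), so D = Cmin,ss·Vd·(1−f)/f.
D = 5 × 147 × (1−f)/f ≈ 5 × 147 × 0.58740 ≈ 431.74 mg.

432 mg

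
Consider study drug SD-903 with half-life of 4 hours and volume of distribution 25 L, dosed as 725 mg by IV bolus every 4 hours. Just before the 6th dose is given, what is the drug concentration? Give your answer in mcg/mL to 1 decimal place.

28.1 mcg/mL

f = (1/2)^(τ/t½) = (1/2)^(4/4) ≈ 0.5000.
C₀ = D/Vd = 725/25 ≈ 29.000 mcg/mL.
Before the 6th dose, 5 doses have been given. Superposition: Cmin = C₀·(f + f² + … + f^5).
≈ 29.000 × (0.5000 + 0.2500 + 0.1250 + 0.0625 + 0.0313) ≈ 29.000 × 0.9688 ≈ 28.095 mcg/mL.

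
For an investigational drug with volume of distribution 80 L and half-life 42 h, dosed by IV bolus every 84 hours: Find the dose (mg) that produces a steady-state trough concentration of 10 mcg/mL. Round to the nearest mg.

2400 mg

τ/t½ = 84/42 ≈ 2, so f = (1/2)^(84/42) ≈ 0.250000.
Cmin,ss = (D/Vd)·f/(1−f), so D = Cmin,ss·Vd·(1−f)/f.
D = 10 × 80 × (1−f)/f ≈ 10 × 80 × 3.00000 ≈ 2400.00 mg.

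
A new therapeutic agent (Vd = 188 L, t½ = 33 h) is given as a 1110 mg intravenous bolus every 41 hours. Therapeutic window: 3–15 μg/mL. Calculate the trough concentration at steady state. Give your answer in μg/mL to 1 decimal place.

4.3 μg/mL

k = ln2/t½ = ln2/33 ≈ 0.021004 h⁻¹; fraction remaining f = e^(−kτ) = e^(−0.021004×41) ≈ 0.4227.
Each bolus raises the concentration by D/Vd = 1110/188 ≈ 5.904 μg/mL.
Steady-state trough Cmin,ss = C₀·f/(1−f) ≈ 5.904 × 0.4227/0.5773 ≈ 4.323 μg/mL.
Trough 4.3 μg/mL vs MEC 3 μg/mL: adequate.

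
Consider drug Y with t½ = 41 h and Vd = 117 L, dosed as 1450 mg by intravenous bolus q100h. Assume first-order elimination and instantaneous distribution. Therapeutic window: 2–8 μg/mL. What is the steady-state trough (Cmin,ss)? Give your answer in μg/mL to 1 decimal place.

Over one 100-h interval, 100/41 ≈ 2.439 half-lives elapse, leaving f ≈ 0.1844 of each dose.
Single-dose peak C₀ = D/Vd = 1450/117 ≈ 12.393 μg/mL.
Steady-state trough Cmin,ss = C₀·f/(1−f) ≈ 12.393 × 0.1844/0.8156 ≈ 2.802 μg/mL.
Trough 2.8 μg/mL vs MEC 2 μg/mL: adequate.

2.8 μg/mL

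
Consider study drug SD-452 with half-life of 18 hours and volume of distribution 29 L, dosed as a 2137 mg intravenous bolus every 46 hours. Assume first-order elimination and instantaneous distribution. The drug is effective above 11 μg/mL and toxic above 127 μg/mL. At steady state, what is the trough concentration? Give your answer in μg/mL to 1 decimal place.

Over one 46-h interval, 46/18 ≈ 2.5556 half-lives elapse, leaving f ≈ 0.1701 of each dose.
Single-dose peak C₀ = D/Vd = 2137/29 ≈ 73.690 μg/mL.
Steady-state trough Cmin,ss = C₀·f/(1−f) ≈ 73.690 × 0.1701/0.8299 ≈ 15.104 μg/mL.
Trough 15.1 μg/mL vs MEC 11 μg/mL: adequate.

15.1 μg/mL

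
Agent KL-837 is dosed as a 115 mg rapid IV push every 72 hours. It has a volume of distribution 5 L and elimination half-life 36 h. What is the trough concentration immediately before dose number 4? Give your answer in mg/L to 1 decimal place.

7.5 mg/L

f = (1/2)^(τ/t½) = (1/2)^(72/36) ≈ 0.2500.
C₀ = D/Vd = 115/5 ≈ 23.000 mg/L.
Before the 4th dose, 3 doses have been given. Superposition: Cmin = C₀·(f + f² + … + f^3).
≈ 23.000 × (0.2500 + 0.0625 + 0.0156) ≈ 23.000 × 0.3281 ≈ 7.546 mg/L.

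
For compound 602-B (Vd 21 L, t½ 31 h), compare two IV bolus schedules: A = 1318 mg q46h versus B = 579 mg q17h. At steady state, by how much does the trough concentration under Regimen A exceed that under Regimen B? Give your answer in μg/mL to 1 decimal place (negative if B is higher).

Regimen A: f = (1/2)^(46/31) ≈ 0.3575; Cmin,ss = (1318/21)·f/(1−f) ≈ 34.922 μg/mL.
Regimen B: f = (1/2)^(17/31) ≈ 0.6838; Cmin,ss = (579/21)·f/(1−f) ≈ 59.625 μg/mL.
Difference ≈ 34.922 − 59.625 ≈ -24.703 μg/mL.

-24.7 μg/mL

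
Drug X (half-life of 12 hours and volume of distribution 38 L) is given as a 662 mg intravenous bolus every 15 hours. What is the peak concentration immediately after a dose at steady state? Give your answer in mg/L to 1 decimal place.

30.1 mg/L

Over one 15-h interval, 15/12 ≈ 1.25 half-lives elapse, leaving f ≈ 0.4204 of each dose.
Accumulation ratio R = 1/(1 − f) ≈ 1/0.5796 ≈ 1.7253.
Single-dose peak C₀ = D/Vd = 662/38 ≈ 17.421 mg/L.
Steady-state peak Cmax,ss = C₀·R ≈ 17.421 × 1.7253 ≈ 30.056 mg/L.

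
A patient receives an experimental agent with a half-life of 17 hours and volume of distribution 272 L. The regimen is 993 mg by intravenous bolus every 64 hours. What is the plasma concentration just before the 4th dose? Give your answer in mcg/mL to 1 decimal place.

0.3 mcg/mL

f = (1/2)^(τ/t½) = (1/2)^(64/17) ≈ 0.0736.
C₀ = D/Vd = 993/272 ≈ 3.651 mcg/mL.
Before the 4th dose, 3 doses have been given. Superposition: Cmin = C₀·(f + f² + … + f^3).
≈ 3.651 × (0.0736 + 0.0054 + 0.0004) ≈ 3.651 × 0.0794 ≈ 0.290 mcg/mL.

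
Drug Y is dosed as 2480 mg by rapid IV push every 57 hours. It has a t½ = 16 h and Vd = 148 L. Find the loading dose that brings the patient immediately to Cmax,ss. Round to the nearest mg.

2709 mg

f = (1/2)^(57/16) ≈ 0.084641; accumulation ratio R = 1/(1−f) ≈ 1.09247.
Loading dose to hit Cmax,ss on first dose: D_load = D_maint·R ≈ 2480 × 1.09247 ≈ 2709.33 mg.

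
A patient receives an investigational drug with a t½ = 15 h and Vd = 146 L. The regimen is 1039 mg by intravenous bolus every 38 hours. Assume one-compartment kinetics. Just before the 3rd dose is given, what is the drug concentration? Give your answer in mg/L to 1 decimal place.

1.4 mg/L

f = (1/2)^(τ/t½) = (1/2)^(38/15) ≈ 0.1727.
C₀ = D/Vd = 1039/146 ≈ 7.116 mg/L.
Before the 3rd dose, 2 doses have been given. Superposition: Cmin = C₀·(f + f²).
≈ 7.116 × (0.1727 + 0.0298) ≈ 7.116 × 0.2025 ≈ 1.441 mg/L.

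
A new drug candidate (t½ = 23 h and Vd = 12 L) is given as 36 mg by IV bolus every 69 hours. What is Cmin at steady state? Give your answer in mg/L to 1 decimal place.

The dosing interval is 3 half-lives, so f = 2^(−3) = 0.125.
Accumulation ratio R = 1/(1 − f) = 1/0.875 = 8/7.
Single-dose peak C₀ = D/Vd = 36/12 = 3 mg/L.
Steady-state peak Cmax,ss = C₀·R = 3 × 8/7 ≈ 3.429 mg/L.
Steady-state trough Cmin,ss = Cmax,ss·f ≈ 3.429 × 0.125 ≈ 0.429 mg/L.

0.4 mg/L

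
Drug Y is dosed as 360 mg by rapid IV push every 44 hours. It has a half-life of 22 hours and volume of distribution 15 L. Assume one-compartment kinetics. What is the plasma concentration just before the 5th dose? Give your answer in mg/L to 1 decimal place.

8.0 mg/L

f = (1/2)^(τ/t½) = (1/2)^(44/22) ≈ 0.2500.
C₀ = D/Vd = 360/15 ≈ 24.000 mg/L.
Before the 5th dose, 4 doses have been given. Superposition: Cmin = C₀·(f + f² + … + f^4).
≈ 24.000 × (0.2500 + 0.0625 + 0.0156 + 0.0039) ≈ 24.000 × 0.3320 ≈ 7.968 mg/L.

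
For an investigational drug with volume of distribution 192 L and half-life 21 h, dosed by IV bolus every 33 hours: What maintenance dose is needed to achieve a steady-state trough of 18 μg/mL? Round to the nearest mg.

6815 mg

τ/t½ = 33/21 ≈ 1.5714, so f = (1/2)^(33/21) ≈ 0.336475.
Cmin,ss = (D/Vd)·f/(1−f), so D = Cmin,ss·Vd·(1−f)/f.
D = 18 × 192 × (1−f)/f ≈ 18 × 192 × 1.97199 ≈ 6815.20 mg.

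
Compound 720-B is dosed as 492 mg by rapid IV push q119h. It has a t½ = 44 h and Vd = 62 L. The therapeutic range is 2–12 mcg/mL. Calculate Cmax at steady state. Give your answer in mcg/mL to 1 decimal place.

τ/t½ = 119/44 ≈ 2.7045, so fraction remaining f = (1/2)^(119/44) ≈ 0.1534.
Accumulation ratio R = 1/(1 − f) ≈ 1/0.8466 ≈ 1.1812.
Single-dose peak C₀ = D/Vd = 492/62 ≈ 7.935 mcg/mL.
Steady-state peak Cmax,ss = C₀·R ≈ 7.935 × 1.1812 ≈ 9.373 mcg/mL.
Peak 9.4 mcg/mL vs MTC 12 mcg/mL: below toxic threshold.

9.4 mcg/mL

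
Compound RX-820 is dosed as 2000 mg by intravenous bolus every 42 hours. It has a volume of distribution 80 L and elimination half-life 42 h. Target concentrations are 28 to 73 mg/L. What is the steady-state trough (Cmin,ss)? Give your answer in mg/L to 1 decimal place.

25.0 mg/L

The dosing interval is 1 half-life, so f = 2^(−1) = 0.5.
At steady state, R = 1/(1 − 0.5) = 2/1.
Single-dose peak C₀ = D/Vd = 2000/80 = 25 mg/L.
Steady-state peak Cmax,ss = C₀·R = 25 × 2/1 ≈ 50.000 mg/L.
Steady-state trough Cmin,ss = Cmax,ss·f ≈ 50.000 × 0.5 ≈ 25.000 mg/L.
Trough 25.0 mg/L vs MEC 28 mg/L: subtherapeutic.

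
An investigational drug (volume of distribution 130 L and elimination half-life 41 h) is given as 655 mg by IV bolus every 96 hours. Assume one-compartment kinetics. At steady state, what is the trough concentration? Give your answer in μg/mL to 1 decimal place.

τ/t½ = 96/41 ≈ 2.3415, so fraction remaining f = (1/2)^(96/41) ≈ 0.1973.
Accumulation ratio R = 1/(1 − f) ≈ 1/0.8027 ≈ 1.2458.
Single-dose peak C₀ = D/Vd = 655/130 ≈ 5.038 μg/mL.
Cmax,ss = C₀/(1 − f) ≈ 5.038/0.8027 ≈ 6.276 μg/mL.
One interval later, Cmin,ss = Cmax,ss·e^(−kτ) ≈ 6.276 × 0.1973 ≈ 1.238 μg/mL.

1.2 μg/mL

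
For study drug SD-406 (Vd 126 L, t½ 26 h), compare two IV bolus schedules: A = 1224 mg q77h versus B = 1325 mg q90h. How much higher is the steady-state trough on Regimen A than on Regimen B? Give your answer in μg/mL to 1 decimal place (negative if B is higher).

0.4 μg/mL

Regimen A: f = (1/2)^(77/26) ≈ 0.1284; Cmin,ss = (1224/126)·f/(1−f) ≈ 1.431 μg/mL.
Regimen B: f = (1/2)^(90/26) ≈ 0.0908; Cmin,ss = (1325/126)·f/(1−f) ≈ 1.050 μg/mL.
Difference ≈ 1.431 − 1.050 ≈ 0.381 μg/mL.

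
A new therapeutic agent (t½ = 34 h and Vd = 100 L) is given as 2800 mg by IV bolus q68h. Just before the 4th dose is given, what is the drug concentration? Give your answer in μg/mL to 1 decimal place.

f = (1/2)^(τ/t½) = (1/2)^(68/34) ≈ 0.2500.
C₀ = D/Vd = 2800/100 ≈ 28.000 μg/mL.
Before the 4th dose, 3 doses have been given. Superposition: Cmin = C₀·(f + f² + … + f^3).
≈ 28.000 × (0.2500 + 0.0625 + 0.0156) ≈ 28.000 × 0.3281 ≈ 9.187 μg/mL.

9.2 μg/mL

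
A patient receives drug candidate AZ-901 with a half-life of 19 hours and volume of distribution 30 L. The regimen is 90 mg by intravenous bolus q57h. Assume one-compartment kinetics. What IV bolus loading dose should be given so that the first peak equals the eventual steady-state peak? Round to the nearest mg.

f = (1/2)^(57/19) ≈ 0.125000; accumulation ratio R = 1/(1−f) ≈ 1.14286.
Loading dose to hit Cmax,ss on first dose: D_load = D_maint·R ≈ 90 × 1.14286 ≈ 102.86 mg.

103 mg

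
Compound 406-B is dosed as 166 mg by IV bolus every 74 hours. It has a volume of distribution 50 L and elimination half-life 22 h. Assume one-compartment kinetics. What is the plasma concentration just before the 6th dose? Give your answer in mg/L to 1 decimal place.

0.4 mg/L

f = (1/2)^(τ/t½) = (1/2)^(74/22) ≈ 0.0972.
C₀ = D/Vd = 166/50 ≈ 3.320 mg/L.
Before the 6th dose, 5 doses have been given. Superposition: Cmin = C₀·(f + f² + … + f^5).
≈ 3.320 × (0.0972 + 0.0094 + 0.0009 + 0.0001 + 0.0000) ≈ 3.320 × 0.1076 ≈ 0.357 mg/L.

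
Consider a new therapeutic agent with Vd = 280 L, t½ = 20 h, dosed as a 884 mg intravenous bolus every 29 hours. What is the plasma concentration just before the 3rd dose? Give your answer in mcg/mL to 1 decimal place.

1.6 mcg/mL

f = (1/2)^(τ/t½) = (1/2)^(29/20) ≈ 0.3660.
C₀ = D/Vd = 884/280 ≈ 3.157 mcg/mL.
Before the 3rd dose, 2 doses have been given. Superposition: Cmin = C₀·(f + f²).
≈ 3.157 × (0.3660 + 0.1340) ≈ 3.157 × 0.5000 ≈ 1.579 mcg/mL.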